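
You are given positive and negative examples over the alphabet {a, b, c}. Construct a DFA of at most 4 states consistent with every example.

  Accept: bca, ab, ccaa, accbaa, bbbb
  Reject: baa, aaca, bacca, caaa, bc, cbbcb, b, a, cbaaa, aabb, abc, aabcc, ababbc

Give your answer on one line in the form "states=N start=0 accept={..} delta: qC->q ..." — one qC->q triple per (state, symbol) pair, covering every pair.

Fold the examples into a partial DFA from state 0: repeatedly fix the first undefined (state, symbol) met by the shortest-then-alphabetical prefix, trying targets in increasing order and rejecting any under which an Accept and a Reject string meet in one state with the same remainder; add a state when all current targets are rejected. Accepting states are where Accept strings end.
a: 0a undefined. 0a->0: no, ab/b meet in 0 with "b" left. Open state 1: 0a->1.
b: 0b undefined. 0b->0: no, bbbb/b meet in 0. 0b->1: ok.
c: 0c undefined. 0c->0: ok.
aa: 1a undefined. 1a->0: no, ab/aabb meet in 1 with "b" left. 1a->1: no, bca/aaca meet in 1 with "ca" left. Open state 2: 1a->2.
ab: 1b undefined. 1b->0: no, ab/abc meet in 0. 1b->1: no, ab/b meet in 1. 1b->2: no, bbbb/aabb meet in 2 with "bb" left. Open state 3: 1b->3.
ac: 1c undefined. 1c->0: no, bca/b meet in 1. 1c->1: ok.
aab: 2b undefined. 2b->0: ok.
aac: 2c undefined. 2c->0: ok.
aba: 3a undefined. 3a->0: no, accbaa/aaca meet in 1. 3a->1: ok.
abc: 3c undefined. 3c->0: ok.
baa: 2a undefined. 2a->0: ok.
bbb: 3b undefined. 3b->0: no, bbbb/aaca meet in 1. 3b->1: ok.
All examples now run through 4 states with every (state, symbol) defined. Accept strings end in {2,3}, Reject strings end in {0,1}; accept={2,3}.

states=4 start=0 accept={2,3} delta: 0a->1 0b->1 0c->0 1a->2 1b->3 1c->1 2a->0 2b->0 2c->0 3a->1 3b->1 3c->0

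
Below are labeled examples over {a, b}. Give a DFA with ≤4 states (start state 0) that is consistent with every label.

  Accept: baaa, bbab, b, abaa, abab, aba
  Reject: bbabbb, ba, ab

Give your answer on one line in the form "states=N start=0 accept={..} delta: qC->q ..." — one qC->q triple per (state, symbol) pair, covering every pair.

states=3 start=0 accept={0,1} delta: 0a->1 0b->1 1a->2 1b->2 2a->0 2b->2

State merging on the prefix tree: take the shortest (then alphabetical) example prefix whose next move is undefined and point that move at state 0, else 1, else 2, ...; a target is out if some Accept/Reject pair would then sit in one state with the same input left (inseparable). If every existing state is out, open a new one.
a: 0a undefined. 0a->0: no, b/ab meet in 0 with "b" left. Open state 1: 0a->1.
b: 0b undefined. 0b->0: no, bbab/ab meet in 1 with "b" left. 0b->1: ok.
ab: 1b undefined. 1b->0: no, bbab/bbabbb meet in 0. 1b->1: no, b/ab meet in 1. Open state 2: 1b->2.
ba: 1a undefined. 1a->0: no, baaa/ba meet in 0. 1a->1: no, baaa/ba meet in 1. 1a->2: ok.
aba: 2a undefined. 2a->0: ok.
bbabbb: 2b undefined. 2b->0: no, aba/bbabbb meet in 0. 2b->1: no, baaa/bbabbb meet in 1. 2b->2: ok.
All examples now run through 3 states with every (state, symbol) defined. Accept strings end in {0,1}, Reject strings end in {2}; accept={0,1}.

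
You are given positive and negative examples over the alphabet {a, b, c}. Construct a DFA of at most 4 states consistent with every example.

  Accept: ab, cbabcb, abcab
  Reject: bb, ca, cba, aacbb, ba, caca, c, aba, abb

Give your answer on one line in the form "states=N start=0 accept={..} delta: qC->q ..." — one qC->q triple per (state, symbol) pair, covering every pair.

states=2 start=0 accept={1} delta: 0a->0 0b->1 0c->0 1a->0 1b->0 1c->0

Fold the examples into a partial DFA from state 0: repeatedly fix the first undefined (state, symbol) met by the shortest-then-alphabetical prefix, trying targets in increasing order and rejecting any under which an Accept and a Reject string meet in one state with the same remainder; add a state when all current targets are rejected. Accepting states are where Accept strings end.
a: 0a undefined. 0a->0: ok.
b: 0b undefined. 0b->0: no, ab/bb meet in 0. Open state 1: 0b->1.
c: 0c undefined. 0c->0: ok.
ba: 1a undefined. 1a->0: ok.
bb: 1b undefined. 1b->0: ok.
abc: 1c undefined. 1c->0: ok.
All examples now run through 2 states with every (state, symbol) defined. Accept strings end in {1}, Reject strings end in {0}; accept={1}.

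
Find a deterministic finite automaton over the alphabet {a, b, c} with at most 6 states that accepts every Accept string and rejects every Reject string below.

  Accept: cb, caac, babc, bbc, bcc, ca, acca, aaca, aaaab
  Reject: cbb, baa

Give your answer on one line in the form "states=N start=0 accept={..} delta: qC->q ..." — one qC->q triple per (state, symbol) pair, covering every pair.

Fold the examples into a partial DFA from state 0: repeatedly fix the first undefined (state, symbol) met by the shortest-then-alphabetical prefix, trying targets in increasing order and rejecting any under which an Accept and a Reject string meet in one state with the same remainder; add a state when all current targets are rejected. Accepting states are where Accept strings end.
a: 0a undefined. 0a->0: ok.
b: 0b undefined. 0b->0: no, aaaab/baa meet in 0. Open state 1: 0b->1.
c: 0c undefined. 0c->0: ok.
ba: 1a undefined. 1a->0: no, caac/baa meet in 0. 1a->1: no, cb/baa meet in 1. Open state 2: 1a->2.
bb: 1b undefined. 1b->0: no, caac/cbb meet in 0. 1b->1: no, cb/cbb meet in 1. 1b->2: ok.
bc: 1c undefined. 1c->0: ok.
baa: 2a undefined. 2a->0: no, caac/baa meet in 0. 2a->1: no, cb/baa meet in 1. 2a->2: ok.
bab: 2b undefined. 2b->0: ok.
bbc: 2c undefined. 2c->0: ok.
All examples now run through 3 states with every (state, symbol) defined. Accept strings end in {0,1}, Reject strings end in {2}; accept={0,1}.

states=3 start=0 accept={0,1} delta: 0a->0 0b->1 0c->0 1a->2 1b->2 1c->0 2a->2 2b->0 2c->0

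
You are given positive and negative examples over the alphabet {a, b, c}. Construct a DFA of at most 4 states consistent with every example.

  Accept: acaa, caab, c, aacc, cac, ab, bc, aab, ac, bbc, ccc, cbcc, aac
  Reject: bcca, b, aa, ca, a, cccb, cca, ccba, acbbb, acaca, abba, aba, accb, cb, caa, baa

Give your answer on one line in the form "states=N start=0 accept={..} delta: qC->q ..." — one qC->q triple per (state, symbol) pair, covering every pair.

Grow the machine one transition at a time. Run the examples from 0; the earliest place one falls off (shortest prefix, ties alphabetical) gets sent to the lowest-numbered state that keeps every Accept/Reject pair distinguishable — a pair clashes when both reach the same state with identical unread suffix — and to a fresh state only if none does.
a: 0a undefined. 0a->0: no, acaa/caa meet in 0 with "caa" left. Open state 1: 0a->1.
b: 0b undefined. 0b->0: ok.
c: 0c undefined. 0c->0: no, c/b meet in 0. 0c->1: no, c/a meet in 1. Open state 2: 0c->2.
aa: 1a undefined. 1a->0: no, aab/b meet in 0. 1a->1: ok.
ab: 1b undefined. 1b->0: no, ab/b meet in 0. 1b->1: no, ab/aa meet in 1. 1b->2: ok.
ac: 1c undefined. 1c->0: no, acaa/aa meet in 1. 1c->1: no, acaa/aa meet in 1. 1c->2: no, acaa/caa meet in 2 with "aa" left. Open state 3: 1c->3.
ca: 2a undefined. 2a->0: ok.
cb: 2b undefined. 2b->0: ok.
cc: 2c undefined. 2c->0: no, cbcc/b meet in 0. 2c->1: no, cbcc/bcca meet in 1. 2c->2: ok.
aca: 3a undefined. 3a->0: no, acaa/aa meet in 1. 3a->1: no, acaa/aa meet in 1. 3a->2: no, acaa/bcca meet in 0. 3a->3: ok.
acb: 3b undefined. 3b->0: ok.
acc: 3c undefined. 3c->0: no, aacc/bcca meet in 0. 3c->1: no, caab/accb meet in 2. 3c->2: ok.
All examples now run through 4 states with every (state, symbol) defined. Accept strings end in {2,3}, Reject strings end in {0,1}; accept={2,3}.

states=4 start=0 accept={2,3} delta: 0a->1 0b->0 0c->2 1a->1 1b->2 1c->3 2a->0 2b->0 2c->2 3a->3 3b->0 3c->2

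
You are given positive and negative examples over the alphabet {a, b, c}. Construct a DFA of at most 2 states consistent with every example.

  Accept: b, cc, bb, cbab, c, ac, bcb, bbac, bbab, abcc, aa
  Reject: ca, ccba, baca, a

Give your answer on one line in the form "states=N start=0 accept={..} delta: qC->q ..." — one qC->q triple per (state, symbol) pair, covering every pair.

Grow the machine one transition at a time. Run the examples from 0; the earliest place one falls off (shortest prefix, ties alphabetical) gets sent to the lowest-numbered state that keeps every Accept/Reject pair distinguishable — a pair clashes when both reach the same state with identical unread suffix — and to a fresh state only if none does.
a: 0a undefined. 0a->0: no, aa/a meet in 0. Open state 1: 0a->1.
b: 0b undefined. 0b->0: ok.
c: 0c undefined. 0c->0: ok.
aa: 1a undefined. 1a->0: ok.
ab: 1b undefined. 1b->0: ok.
ac: 1c undefined. 1c->0: ok.
All examples now run through 2 states with every (state, symbol) defined. Accept strings end in {0}, Reject strings end in {1}; accept={0}.

states=2 start=0 accept={0} delta: 0a->1 0b->0 0c->0 1a->0 1b->0 1c->0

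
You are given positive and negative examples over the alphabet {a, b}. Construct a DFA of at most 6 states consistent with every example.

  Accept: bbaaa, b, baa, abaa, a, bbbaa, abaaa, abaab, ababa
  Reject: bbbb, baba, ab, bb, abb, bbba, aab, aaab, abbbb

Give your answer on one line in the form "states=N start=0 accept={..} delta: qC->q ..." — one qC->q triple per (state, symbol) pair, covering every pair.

states=4 start=0 accept={0,1} delta: 0a->1 0b->1 1a->1 1b->2 2a->3 2b->2 3a->0 3b->0

Grow the machine one transition at a time. Run the examples from 0; the earliest place one falls off (shortest prefix, ties alphabetical) gets sent to the lowest-numbered state that keeps every Accept/Reject pair distinguishable — a pair clashes when both reach the same state with identical unread suffix — and to a fresh state only if none does.
a: 0a undefined. 0a->0: no, b/ab meet in 0 with "b" left. Open state 1: 0a->1.
b: 0b undefined. 0b->0: no, b/bbbb meet in 0. 0b->1: ok.
aa: 1a undefined. 1a->0: no, b/aab meet in 1. 1a->1: ok.
ab: 1b undefined. 1b->0: no, bbaaa/baba meet in 1. 1b->1: no, bbaaa/bbbb meet in 1. Open state 2: 1b->2.
aba: 2a undefined. 2a->0: no, abaab/ab meet in 2. 2a->1: no, bbaaa/baba meet in 1. 2a->2: no, bbaaa/baba meet in 2. Open state 3: 2a->3.
abb: 2b undefined. 2b->0: no, b/bbbb meet in 1. 2b->1: no, b/abb meet in 1. 2b->2: ok.
abaa: 3a undefined. 3a->0: ok.
abab: 3b undefined. 3b->0: ok.
All examples now run through 4 states with every (state, symbol) defined. Accept strings end in {0,1}, Reject strings end in {2,3}; accept={0,1}.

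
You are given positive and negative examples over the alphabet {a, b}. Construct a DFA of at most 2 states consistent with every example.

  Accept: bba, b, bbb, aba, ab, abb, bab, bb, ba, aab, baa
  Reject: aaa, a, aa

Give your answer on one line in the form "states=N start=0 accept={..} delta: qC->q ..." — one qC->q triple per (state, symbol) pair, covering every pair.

states=2 start=0 accept={1} delta: 0a->0 0b->1 1a->1 1b->1

Grow the machine one transition at a time. Run the examples from 0; the earliest place one falls off (shortest prefix, ties alphabetical) gets sent to the lowest-numbered state that keeps every Accept/Reject pair distinguishable — a pair clashes when both reach the same state with identical unread suffix — and to a fresh state only if none does.
a: 0a undefined. 0a->0: ok.
b: 0b undefined. 0b->0: no, bba/aaa meet in 0. Open state 1: 0b->1.
ba: 1a undefined. 1a->0: no, aba/aaa meet in 0. 1a->1: ok.
bb: 1b undefined. 1b->0: no, bba/aaa meet in 0. 1b->1: ok.
All examples now run through 2 states with every (state, symbol) defined. Accept strings end in {1}, Reject strings end in {0}; accept={1}.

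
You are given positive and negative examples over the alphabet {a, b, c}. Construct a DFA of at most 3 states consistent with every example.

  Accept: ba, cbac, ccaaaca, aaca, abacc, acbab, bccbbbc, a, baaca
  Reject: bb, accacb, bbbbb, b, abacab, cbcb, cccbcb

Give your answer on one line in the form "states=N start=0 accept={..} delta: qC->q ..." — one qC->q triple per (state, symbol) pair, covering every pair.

Grow the machine one transition at a time. Run the examples from 0; the earliest place one falls off (shortest prefix, ties alphabetical) gets sent to the lowest-numbered state that keeps every Accept/Reject pair distinguishable — a pair clashes when both reach the same state with identical unread suffix — and to a fresh state only if none does.
a: 0a undefined. 0a->0: ok.
b: 0b undefined. 0b->0: no, ba/bb meet in 0. Open state 1: 0b->1.
c: 0c undefined. 0c->0: ok.
ba: 1a undefined. 1a->0: no, acbab/accacb meet in 1. 1a->1: no, ba/accacb meet in 1. Open state 2: 1a->2.
bb: 1b undefined. 1b->0: no, ccaaaca/bb meet in 0. 1b->1: ok.
bc: 1c undefined. 1c->0: ok.
baa: 2a undefined. 2a->0: ok.
abac: 2c undefined. 2c->0: ok.
acbab: 2b undefined. 2b->0: ok.
All examples now run through 3 states with every (state, symbol) defined. Accept strings end in {0,2}, Reject strings end in {1}; accept={0,2}.

states=3 start=0 accept={0,2} delta: 0a->0 0b->1 0c->0 1a->2 1b->1 1c->0 2a->0 2b->0 2c->0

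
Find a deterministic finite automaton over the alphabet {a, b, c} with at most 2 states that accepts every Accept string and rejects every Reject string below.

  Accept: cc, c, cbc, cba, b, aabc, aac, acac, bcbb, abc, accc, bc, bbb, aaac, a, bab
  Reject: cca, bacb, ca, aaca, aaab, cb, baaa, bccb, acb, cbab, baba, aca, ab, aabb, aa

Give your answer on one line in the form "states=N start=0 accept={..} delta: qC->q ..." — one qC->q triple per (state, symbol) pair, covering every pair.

State merging on the prefix tree: take the shortest (then alphabetical) example prefix whose next move is undefined and point that move at state 0, else 1, else 2, ...; a target is out if some Accept/Reject pair would then sit in one state with the same input left (inseparable). If every existing state is out, open a new one.
a: 0a undefined. 0a->0: no, b/aaab meet in 0 with "b" left. Open state 1: 0a->1.
b: 0b undefined. 0b->0: no, bab/ab meet in 1 with "b" left. 0b->1: ok.
c: 0c undefined. 0c->0: no, cba/aa meet in 1 with "a" left. 0c->1: ok.
aa: 1a undefined. 1a->0: ok.
ab: 1b undefined. 1b->0: ok.
ac: 1c undefined. 1c->0: no, cc/bacb meet in 0. 1c->1: ok.
All examples now run through 2 states with every (state, symbol) defined. Accept strings end in {1}, Reject strings end in {0}; accept={1}.

states=2 start=0 accept={1} delta: 0a->1 0b->1 0c->1 1a->0 1b->0 1c->1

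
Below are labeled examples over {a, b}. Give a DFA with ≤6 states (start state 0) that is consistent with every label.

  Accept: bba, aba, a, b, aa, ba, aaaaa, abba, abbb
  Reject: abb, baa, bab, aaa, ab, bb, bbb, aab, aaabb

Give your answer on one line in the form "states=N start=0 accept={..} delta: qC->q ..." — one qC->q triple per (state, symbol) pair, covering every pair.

states=4 start=0 accept={1,2} delta: 0a->1 0b->1 1a->2 1b->3 2a->0 2b->0 3a->1 3b->0

Fold the examples into a partial DFA from state 0: repeatedly fix the first undefined (state, symbol) met by the shortest-then-alphabetical prefix, trying targets in increasing order and rejecting any under which an Accept and a Reject string meet in one state with the same remainder; add a state when all current targets are rejected. Accepting states are where Accept strings end.
a: 0a undefined. 0a->0: no, a/aaa meet in 0. Open state 1: 0a->1.
b: 0b undefined. 0b->0: no, b/bb meet in 0. 0b->1: ok.
aa: 1a undefined. 1a->0: no, a/baa meet in 1. 1a->1: no, a/baa meet in 1. Open state 2: 1a->2.
ab: 1b undefined. 1b->0: no, bba/abb meet in 1. 1b->1: no, a/abb meet in 1. 1b->2: no, bba/baa meet in 2 with "a" left. Open state 3: 1b->3.
aaa: 2a undefined. 2a->0: ok.
aab: 2b undefined. 2b->0: ok.
aba: 3a undefined. 3a->0: no, bba/baa meet in 0. 3a->1: ok.
abb: 3b undefined. 3b->0: ok.
All examples now run through 4 states with every (state, symbol) defined. Accept strings end in {1,2}, Reject strings end in {0,3}; accept={1,2}.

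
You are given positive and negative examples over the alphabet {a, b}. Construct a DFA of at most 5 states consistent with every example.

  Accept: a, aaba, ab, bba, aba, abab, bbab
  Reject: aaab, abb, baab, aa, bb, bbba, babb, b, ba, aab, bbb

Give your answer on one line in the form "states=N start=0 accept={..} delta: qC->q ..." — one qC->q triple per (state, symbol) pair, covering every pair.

Grow the machine one transition at a time. Run the examples from 0; the earliest place one falls off (shortest prefix, ties alphabetical) gets sent to the lowest-numbered state that keeps every Accept/Reject pair distinguishable — a pair clashes when both reach the same state with identical unread suffix — and to a fresh state only if none does.
a: 0a undefined. 0a->0: no, a/aa meet in 0. Open state 1: 0a->1.
b: 0b undefined. 0b->0: no, a/bbba meet in 1. 0b->1: no, a/b meet in 1. Open state 2: 0b->2.
aa: 1a undefined. 1a->0: no, aaba/ba meet in 2 with "a" left. 1a->1: no, a/aa meet in 1. 1a->2: ok.
ab: 1b undefined. 1b->0: ok.
ba: 2a undefined. 2a->0: no, ab/baab meet in 0. 2a->1: no, a/ba meet in 1. 2a->2: ok.
bb: 2b undefined. 2b->0: no, ab/aaab meet in 0. 2b->1: no, a/aaab meet in 1. 2b->2: no, aaba/aaab meet in 2. Open state 3: 2b->3.
bba: 3a undefined. 3a->0: no, bbab/abb meet in 2. 3a->1: ok.
bbb: 3b undefined. 3b->0: no, a/bbba meet in 1. 3b->1: no, a/babb meet in 1. 3b->2: ok.
All examples now run through 4 states with every (state, symbol) defined. Accept strings end in {0,1}, Reject strings end in {2,3}; accept={0,1}.

states=4 start=0 accept={0,1} delta: 0a->1 0b->2 1a->2 1b->0 2a->2 2b->3 3a->1 3b->2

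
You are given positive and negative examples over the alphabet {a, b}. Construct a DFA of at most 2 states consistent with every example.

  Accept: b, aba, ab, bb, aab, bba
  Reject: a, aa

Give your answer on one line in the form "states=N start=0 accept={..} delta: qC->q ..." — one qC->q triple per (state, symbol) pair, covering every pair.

states=2 start=0 accept={1} delta: 0a->0 0b->1 1a->1 1b->1

Grow the machine one transition at a time. Run the examples from 0; the earliest place one falls off (shortest prefix, ties alphabetical) gets sent to the lowest-numbered state that keeps every Accept/Reject pair distinguishable — a pair clashes when both reach the same state with identical unread suffix — and to a fresh state only if none does.
a: 0a undefined. 0a->0: ok.
b: 0b undefined. 0b->0: no, b/a meet in 0. Open state 1: 0b->1.
bb: 1b undefined. 1b->0: no, bb/a meet in 0. 1b->1: ok.
aba: 1a undefined. 1a->0: no, aba/a meet in 0. 1a->1: ok.
All examples now run through 2 states with every (state, symbol) defined. Accept strings end in {1}, Reject strings end in {0}; accept={1}.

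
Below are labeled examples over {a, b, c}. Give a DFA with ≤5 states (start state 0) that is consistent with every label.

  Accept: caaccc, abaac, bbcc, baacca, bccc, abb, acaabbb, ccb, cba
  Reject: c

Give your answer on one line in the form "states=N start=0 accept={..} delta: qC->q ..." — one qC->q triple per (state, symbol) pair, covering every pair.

states=3 start=0 accept={0,2} delta: 0a->0 0b->1 0c->1 1a->1 1b->0 1c->2 2a->0 2b->0 2c->2

State merging on the prefix tree: take the shortest (then alphabetical) example prefix whose next move is undefined and point that move at state 0, else 1, else 2, ...; a target is out if some Accept/Reject pair would then sit in one state with the same input left (inseparable). If every existing state is out, open a new one.
a: 0a undefined. 0a->0: ok.
b: 0b undefined. 0b->0: no, abaac/c meet in 0 with "c" left. Open state 1: 0b->1.
c: 0c undefined. 0c->0: no, caaccc/c meet in 0. 0c->1: ok.
ba: 1a undefined. 1a->0: no, abaac/c meet in 1. 1a->1: ok.
bb: 1b undefined. 1b->0: ok.
bc: 1c undefined. 1c->0: no, baacca/c meet in 1. 1c->1: no, caaccc/c meet in 1. Open state 2: 1c->2.
bcc: 2c undefined. 2c->0: no, caaccc/c meet in 1. 2c->1: no, baacca/c meet in 1. 2c->2: ok.
ccb: 2b undefined. 2b->0: ok.
baacca: 2a undefined. 2a->0: ok.
All examples now run through 3 states with every (state, symbol) defined. Accept strings end in {0,2}, Reject strings end in {1}; accept={0,2}.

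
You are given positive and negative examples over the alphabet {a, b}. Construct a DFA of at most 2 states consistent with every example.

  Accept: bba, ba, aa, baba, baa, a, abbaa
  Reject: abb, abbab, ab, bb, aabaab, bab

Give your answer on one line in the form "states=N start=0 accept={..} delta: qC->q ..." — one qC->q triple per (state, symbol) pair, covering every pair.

Grow the machine one transition at a time. Run the examples from 0; the earliest place one falls off (shortest prefix, ties alphabetical) gets sent to the lowest-numbered state that keeps every Accept/Reject pair distinguishable — a pair clashes when both reach the same state with identical unread suffix — and to a fresh state only if none does.
a: 0a undefined. 0a->0: ok.
b: 0b undefined. 0b->0: no, bba/abb meet in 0. Open state 1: 0b->1.
ba: 1a undefined. 1a->0: ok.
bb: 1b undefined. 1b->0: no, bba/abb meet in 0. 1b->1: ok.
All examples now run through 2 states with every (state, symbol) defined. Accept strings end in {0}, Reject strings end in {1}; accept={0}.

states=2 start=0 accept={0} delta: 0a->0 0b->1 1a->0 1b->1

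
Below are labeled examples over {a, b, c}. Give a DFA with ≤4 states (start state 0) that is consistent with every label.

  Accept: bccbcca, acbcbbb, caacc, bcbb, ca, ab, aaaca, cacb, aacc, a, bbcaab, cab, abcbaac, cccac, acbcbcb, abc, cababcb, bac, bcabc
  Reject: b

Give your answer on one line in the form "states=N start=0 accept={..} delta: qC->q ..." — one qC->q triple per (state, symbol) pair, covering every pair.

states=2 start=0 accept={1} delta: 0a->1 0b->0 0c->1 1a->1 1b->1 1c->1

Fold the examples into a partial DFA from state 0: repeatedly fix the first undefined (state, symbol) met by the shortest-then-alphabetical prefix, trying targets in increasing order and rejecting any under which an Accept and a Reject string meet in one state with the same remainder; add a state when all current targets are rejected. Accepting states are where Accept strings end.
a: 0a undefined. 0a->0: no, ab/b meet in 0 with "b" left. Open state 1: 0a->1.
b: 0b undefined. 0b->0: ok.
c: 0c undefined. 0c->0: no, bcbb/b meet in 0. 0c->1: ok.
aa: 1a undefined. 1a->0: no, ca/b meet in 0. 1a->1: ok.
ab: 1b undefined. 1b->0: no, bcbb/b meet in 0. 1b->1: ok.
ac: 1c undefined. 1c->0: no, cacb/b meet in 0. 1c->1: ok.
All examples now run through 2 states with every (state, symbol) defined. Accept strings end in {1}, Reject strings end in {0}; accept={1}.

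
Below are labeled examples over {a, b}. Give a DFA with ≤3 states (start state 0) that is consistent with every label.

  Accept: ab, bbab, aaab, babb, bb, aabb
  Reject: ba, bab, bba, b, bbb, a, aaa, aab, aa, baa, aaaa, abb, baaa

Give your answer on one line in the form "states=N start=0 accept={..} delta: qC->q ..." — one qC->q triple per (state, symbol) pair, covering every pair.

Fold the examples into a partial DFA from state 0: repeatedly fix the first undefined (state, symbol) met by the shortest-then-alphabetical prefix, trying targets in increasing order and rejecting any under which an Accept and a Reject string meet in one state with the same remainder; add a state when all current targets are rejected. Accepting states are where Accept strings end.
a: 0a undefined. 0a->0: no, ab/b meet in 0 with "b" left. Open state 1: 0a->1.
b: 0b undefined. 0b->0: no, ab/bab meet in 1 with "b" left. 0b->1: ok.
aa: 1a undefined. 1a->0: ok.
ab: 1b undefined. 1b->0: no, ab/ba meet in 0. 1b->1: no, ab/bab meet in 1. Open state 2: 1b->2.
abb: 2b undefined. 2b->0: ok.
bba: 2a undefined. 2a->0: no, bbab/bab meet in 1. 2a->1: ok.
All examples now run through 3 states with every (state, symbol) defined. Accept strings end in {2}, Reject strings end in {0,1}; accept={2}.

states=3 start=0 accept={2} delta: 0a->1 0b->1 1a->0 1b->2 2a->1 2b->0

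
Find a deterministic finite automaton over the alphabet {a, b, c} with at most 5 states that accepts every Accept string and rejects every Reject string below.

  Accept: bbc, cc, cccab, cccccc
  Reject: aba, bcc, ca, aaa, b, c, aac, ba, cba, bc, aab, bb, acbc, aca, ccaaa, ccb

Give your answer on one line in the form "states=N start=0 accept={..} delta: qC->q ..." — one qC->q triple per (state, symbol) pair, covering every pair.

states=5 start=0 accept={3} delta: 0a->0 0b->1 0c->2 1a->0 1b->2 1c->0 2a->0 2b->0 2c->3 3a->0 3b->0 3c->4 4a->4 4b->3 4c->0

Grow the machine one transition at a time. Run the examples from 0; the earliest place one falls off (shortest prefix, ties alphabetical) gets sent to the lowest-numbered state that keeps every Accept/Reject pair distinguishable — a pair clashes when both reach the same state with identical unread suffix — and to a fresh state only if none does.
a: 0a undefined. 0a->0: ok.
b: 0b undefined. 0b->0: no, bbc/c meet in 0 with "c" left. Open state 1: 0b->1.
c: 0c undefined. 0c->0: no, cc/ca meet in 0. 0c->1: no, bbc/acbc meet in 1 with "bc" left. Open state 2: 0c->2.
ba: 1a undefined. 1a->0: ok.
bb: 1b undefined. 1b->0: no, bbc/c meet in 2. 1b->1: no, bbc/bc meet in 1 with "c" left. 1b->2: ok.
bc: 1c undefined. 1c->0: ok.
ca: 2a undefined. 2a->0: ok.
cb: 2b undefined. 2b->0: ok.
cc: 2c undefined. 2c->0: no, bbc/aba meet in 0. 2c->1: no, bbc/b meet in 1. 2c->2: no, bbc/bcc meet in 2. Open state 3: 2c->3.
cca: 3a undefined. 3a->0: ok.
ccb: 3b undefined. 3b->0: ok.
ccc: 3c undefined. 3c->0: no, cccab/b meet in 1. 3c->1: no, cccab/b meet in 1. 3c->2: no, cccab/b meet in 1. 3c->3: no, cccab/b meet in 1. Open state 4: 3c->4.
ccca: 4a undefined. 4a->0: no, cccab/b meet in 1. 4a->1: no, cccab/bcc meet in 2. 4a->2: no, cccab/aba meet in 0. 4a->3: no, cccab/aba meet in 0. 4a->4: ok.
cccc: 4c undefined. 4c->0: ok.
cccab: 4b undefined. 4b->0: no, cccab/aba meet in 0. 4b->1: no, cccab/b meet in 1. 4b->2: no, cccab/bcc meet in 2. 4b->3: ok.
All examples now run through 5 states with every (state, symbol) defined. Accept strings end in {3}, Reject strings end in {0,1,2}; accept={3}.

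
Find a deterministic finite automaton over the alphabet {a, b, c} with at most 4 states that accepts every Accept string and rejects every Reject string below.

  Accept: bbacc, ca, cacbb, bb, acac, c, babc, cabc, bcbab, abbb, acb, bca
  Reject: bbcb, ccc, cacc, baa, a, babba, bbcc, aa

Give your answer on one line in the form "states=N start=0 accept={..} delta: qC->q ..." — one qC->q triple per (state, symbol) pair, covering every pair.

states=4 start=0 accept={1,2,3} delta: 0a->0 0b->1 0c->1 1a->2 1b->2 1c->3 2a->0 2b->1 2c->3 3a->1 3b->0 3c->0

Fold the examples into a partial DFA from state 0: repeatedly fix the first undefined (state, symbol) met by the shortest-then-alphabetical prefix, trying targets in increasing order and rejecting any under which an Accept and a Reject string meet in one state with the same remainder; add a state when all current targets are rejected. Accepting states are where Accept strings end.
a: 0a undefined. 0a->0: ok.
b: 0b undefined. 0b->0: no, bbacc/bbcc meet in 0 with "cc" left. Open state 1: 0b->1.
c: 0c undefined. 0c->0: no, ca/ccc meet in 0. 0c->1: ok.
ba: 1a undefined. 1a->0: no, ca/baa meet in 0. 1a->1: no, ca/baa meet in 1. Open state 2: 1a->2.
bb: 1b undefined. 1b->0: no, bbacc/bbcc meet in 1 with "c" left. 1b->1: no, bbacc/cacc meet in 2 with "cc" left. 1b->2: ok.
bc: 1c undefined. 1c->0: no, c/ccc meet in 1. 1c->1: no, c/ccc meet in 1. 1c->2: no, acac/ccc meet in 2 with "c" left. Open state 3: 1c->3.
baa: 2a undefined. 2a->0: ok.
bab: 2b undefined. 2b->0: no, ca/babba meet in 2. 2b->1: ok.
bbc: 2c undefined. 2c->0: no, acac/baa meet in 0. 2c->1: no, bbacc/cacc meet in 3. 2c->2: no, ca/cacc meet in 2. 2c->3: ok.
bca: 3a undefined. 3a->0: no, bca/baa meet in 0. 3a->1: ok.
bcb: 3b undefined. 3b->0: ok.
ccc: 3c undefined. 3c->0: ok.
All examples now run through 4 states with every (state, symbol) defined. Accept strings end in {1,2,3}, Reject strings end in {0}; accept={1,2,3}.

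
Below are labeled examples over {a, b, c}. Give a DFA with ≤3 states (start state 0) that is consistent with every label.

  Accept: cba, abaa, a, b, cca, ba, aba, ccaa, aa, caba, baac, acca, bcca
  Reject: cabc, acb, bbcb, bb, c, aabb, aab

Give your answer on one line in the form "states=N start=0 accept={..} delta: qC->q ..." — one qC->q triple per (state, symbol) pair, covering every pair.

states=3 start=0 accept={1} delta: 0a->1 0b->1 0c->0 1a->1 1b->2 1c->1 2a->1 2b->0 2c->2

Fold the examples into a partial DFA from state 0: repeatedly fix the first undefined (state, symbol) met by the shortest-then-alphabetical prefix, trying targets in increasing order and rejecting any under which an Accept and a Reject string meet in one state with the same remainder; add a state when all current targets are rejected. Accepting states are where Accept strings end.
a: 0a undefined. 0a->0: no, b/aab meet in 0 with "b" left. Open state 1: 0a->1.
b: 0b undefined. 0b->0: no, b/bb meet in 0. 0b->1: ok.
c: 0c undefined. 0c->0: ok.
aa: 1a undefined. 1a->0: no, cba/c meet in 0. 1a->1: ok.
ab: 1b undefined. 1b->0: no, cba/bbcb meet in 1. 1b->1: no, cba/bb meet in 1. Open state 2: 1b->2.
ac: 1c undefined. 1c->0: no, cba/acb meet in 1. 1c->1: ok.
aba: 2a undefined. 2a->0: no, aba/c meet in 0. 2a->1: ok.
bbc: 2c undefined. 2c->0: no, cba/bbcb meet in 1. 2c->1: no, cba/cabc meet in 1. 2c->2: ok.
aabb: 2b undefined. 2b->0: ok.
All examples now run through 3 states with every (state, symbol) defined. Accept strings end in {1}, Reject strings end in {0,2}; accept={1}.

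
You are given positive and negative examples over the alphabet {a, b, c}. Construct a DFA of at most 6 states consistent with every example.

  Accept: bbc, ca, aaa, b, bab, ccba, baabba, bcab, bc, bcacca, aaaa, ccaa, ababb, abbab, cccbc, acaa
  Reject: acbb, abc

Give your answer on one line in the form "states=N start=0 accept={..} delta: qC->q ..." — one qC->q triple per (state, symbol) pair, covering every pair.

states=3 start=0 accept={0,1} delta: 0a->1 0b->0 0c->0 1a->0 1b->1 1c->2 2a->0 2b->2 2c->0

State merging on the prefix tree: take the shortest (then alphabetical) example prefix whose next move is undefined and point that move at state 0, else 1, else 2, ...; a target is out if some Accept/Reject pair would then sit in one state with the same input left (inseparable). If every existing state is out, open a new one.
a: 0a undefined. 0a->0: no, bc/abc meet in 0 with "bc" left. Open state 1: 0a->1.
b: 0b undefined. 0b->0: ok.
c: 0c undefined. 0c->0: ok.
aa: 1a undefined. 1a->0: ok.
ab: 1b undefined. 1b->0: no, bbc/abc meet in 0. 1b->1: ok.
ac: 1c undefined. 1c->0: no, bbc/acbb meet in 0. 1c->1: no, ca/acbb meet in 1. Open state 2: 1c->2.
aca: 2a undefined. 2a->0: ok.
acb: 2b undefined. 2b->0: no, bbc/acbb meet in 0. 2b->1: no, ca/acbb meet in 1. 2b->2: ok.
bcacc: 2c undefined. 2c->0: ok.
All examples now run through 3 states with every (state, symbol) defined. Accept strings end in {0,1}, Reject strings end in {2}; accept={0,1}.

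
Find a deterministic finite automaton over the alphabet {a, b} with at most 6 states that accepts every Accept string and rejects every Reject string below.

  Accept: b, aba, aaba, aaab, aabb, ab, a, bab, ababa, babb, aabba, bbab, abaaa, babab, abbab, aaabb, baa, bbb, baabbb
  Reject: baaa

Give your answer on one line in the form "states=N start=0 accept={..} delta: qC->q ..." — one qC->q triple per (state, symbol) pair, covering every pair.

State merging on the prefix tree: take the shortest (then alphabetical) example prefix whose next move is undefined and point that move at state 0, else 1, else 2, ...; a target is out if some Accept/Reject pair would then sit in one state with the same input left (inseparable). If every existing state is out, open a new one.
a: 0a undefined. 0a->0: no, abaaa/baaa meet in 0 with "baaa" left. Open state 1: 0a->1.
b: 0b undefined. 0b->0: ok.
aa: 1a undefined. 1a->0: no, aaba/baaa meet in 1. 1a->1: no, a/baaa meet in 1. Open state 2: 1a->2.
ab: 1b undefined. 1b->0: no, abaaa/baaa meet in 2 with "a" left. 1b->1: ok.
aaa: 2a undefined. 2a->0: no, b/baaa meet in 0. 2a->1: no, aaab/baaa meet in 1. 2a->2: no, aba/baaa meet in 2. Open state 3: 2a->3.
aab: 2b undefined. 2b->0: ok.
aaab: 3b undefined. 3b->0: ok.
abaaa: 3a undefined. 3a->0: ok.
All examples now run through 4 states with every (state, symbol) defined. Accept strings end in {0,1,2}, Reject strings end in {3}; accept={0,1,2}.

states=4 start=0 accept={0,1,2} delta: 0a->1 0b->0 1a->2 1b->1 2a->3 2b->0 3a->0 3b->0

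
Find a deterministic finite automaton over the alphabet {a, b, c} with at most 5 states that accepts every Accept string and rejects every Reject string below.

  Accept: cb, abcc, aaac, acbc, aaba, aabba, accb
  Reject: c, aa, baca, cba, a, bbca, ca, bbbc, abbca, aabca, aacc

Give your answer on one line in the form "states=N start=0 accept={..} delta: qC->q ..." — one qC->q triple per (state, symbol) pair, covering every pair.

State merging on the prefix tree: take the shortest (then alphabetical) example prefix whose next move is undefined and point that move at state 0, else 1, else 2, ...; a target is out if some Accept/Reject pair would then sit in one state with the same input left (inseparable). If every existing state is out, open a new one.
a: 0a undefined. 0a->0: no, aaac/c meet in 0 with "c" left. Open state 1: 0a->1.
b: 0b undefined. 0b->0: ok.
c: 0c undefined. 0c->0: no, cb/c meet in 0. 0c->1: ok.
aa: 1a undefined. 1a->0: no, aaac/aacc meet in 1 with "c" left. 1a->1: no, aaba/cba meet in 1 with "ba" left. Open state 2: 1a->2.
ab: 1b undefined. 1b->0: ok.
ac: 1c undefined. 1c->0: no, acbc/c meet in 1. 1c->1: no, abcc/c meet in 1. 1c->2: no, abcc/aa meet in 2. Open state 3: 1c->3.
aaa: 2a undefined. 2a->0: no, aaac/c meet in 1. 2a->1: ok.
aab: 2b undefined. 2b->0: no, aaba/c meet in 1. 2b->1: no, aaba/aa meet in 2. 2b->2: no, aaba/c meet in 1. 2b->3: no, aaba/baca meet in 3 with "a" left. Open state 4: 2b->4.
aac: 2c undefined. 2c->0: ok.
acb: 3b undefined. 3b->0: no, acbc/c meet in 1. 3b->1: ok.
acc: 3c undefined. 3c->0: ok.
aaba: 4a undefined. 4a->0: ok.
aabb: 4b undefined. 4b->0: no, aabba/c meet in 1. 4b->1: no, aabba/aa meet in 2. 4b->2: no, aabba/c meet in 1. 4b->3: no, aabba/baca meet in 3 with "a" left. 4b->4: ok.
aabc: 4c undefined. 4c->0: ok.
baca: 3a undefined. 3a->0: no, cb/baca meet in 0. 3a->1: ok.
All examples now run through 5 states with every (state, symbol) defined. Accept strings end in {0,3}, Reject strings end in {1,2}; accept={0,3}.

states=5 start=0 accept={0,3} delta: 0a->1 0b->0 0c->1 1a->2 1b->0 1c->3 2a->1 2b->4 2c->0 3a->1 3b->1 3c->0 4a->0 4b->4 4c->0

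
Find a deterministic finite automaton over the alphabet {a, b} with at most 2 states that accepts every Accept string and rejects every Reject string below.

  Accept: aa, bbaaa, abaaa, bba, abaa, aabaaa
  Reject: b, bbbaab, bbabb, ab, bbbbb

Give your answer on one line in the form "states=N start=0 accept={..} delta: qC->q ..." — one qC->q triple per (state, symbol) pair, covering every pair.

states=2 start=0 accept={0} delta: 0a->0 0b->1 1a->0 1b->1

Fold the examples into a partial DFA from state 0: repeatedly fix the first undefined (state, symbol) met by the shortest-then-alphabetical prefix, trying targets in increasing order and rejecting any under which an Accept and a Reject string meet in one state with the same remainder; add a state when all current targets are rejected. Accepting states are where Accept strings end.
a: 0a undefined. 0a->0: ok.
b: 0b undefined. 0b->0: no, aa/b meet in 0. Open state 1: 0b->1.
bb: 1b undefined. 1b->0: no, aa/bbabb meet in 0. 1b->1: ok.
aba: 1a undefined. 1a->0: ok.
All examples now run through 2 states with every (state, symbol) defined. Accept strings end in {0}, Reject strings end in {1}; accept={0}.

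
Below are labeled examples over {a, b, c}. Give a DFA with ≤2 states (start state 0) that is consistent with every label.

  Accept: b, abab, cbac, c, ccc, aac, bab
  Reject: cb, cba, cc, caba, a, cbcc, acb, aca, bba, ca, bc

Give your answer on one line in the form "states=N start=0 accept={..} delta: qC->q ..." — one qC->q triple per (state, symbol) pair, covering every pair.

Fold the examples into a partial DFA from state 0: repeatedly fix the first undefined (state, symbol) met by the shortest-then-alphabetical prefix, trying targets in increasing order and rejecting any under which an Accept and a Reject string meet in one state with the same remainder; add a state when all current targets are rejected. Accepting states are where Accept strings end.
a: 0a undefined. 0a->0: ok.
b: 0b undefined. 0b->0: no, b/a meet in 0. Open state 1: 0b->1.
c: 0c undefined. 0c->0: no, b/cb meet in 1. 0c->1: ok.
ba: 1a undefined. 1a->0: ok.
bb: 1b undefined. 1b->0: ok.
bc: 1c undefined. 1c->0: ok.
All examples now run through 2 states with every (state, symbol) defined. Accept strings end in {1}, Reject strings end in {0}; accept={1}.

states=2 start=0 accept={1} delta: 0a->0 0b->1 0c->1 1a->0 1b->0 1c->0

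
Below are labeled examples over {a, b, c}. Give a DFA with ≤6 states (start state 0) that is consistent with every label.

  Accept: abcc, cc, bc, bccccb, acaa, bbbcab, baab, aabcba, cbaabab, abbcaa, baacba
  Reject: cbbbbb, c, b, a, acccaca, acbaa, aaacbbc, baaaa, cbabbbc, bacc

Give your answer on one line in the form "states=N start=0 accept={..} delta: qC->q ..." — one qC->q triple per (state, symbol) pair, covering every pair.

Fold the examples into a partial DFA from state 0: repeatedly fix the first undefined (state, symbol) met by the shortest-then-alphabetical prefix, trying targets in increasing order and rejecting any under which an Accept and a Reject string meet in one state with the same remainder; add a state when all current targets are rejected. Accepting states are where Accept strings end.
a: 0a undefined. 0a->0: ok.
b: 0b undefined. 0b->0: no, abcc/bacc meet in 0 with "cc" left. Open state 1: 0b->1.
c: 0c undefined. 0c->0: no, cc/c meet in 0. 0c->1: ok.
ba: 1a undefined. 1a->0: no, cc/bacc meet in 1 with "c" left. 1a->1: no, abcc/bacc meet in 1 with "cc" left. Open state 2: 1a->2.
bb: 1b undefined. 1b->0: no, cc/aaacbbc meet in 1 with "c" left. 1b->1: no, cc/aaacbbc meet in 1 with "c" left. 1b->2: ok.
bc: 1c undefined. 1c->0: no, abcc/c meet in 1. 1c->1: no, abcc/c meet in 1. 1c->2: ok.
baa: 2a undefined. 2a->0: no, acaa/a meet in 0. 2a->1: no, cc/acbaa meet in 2. 2a->2: no, cc/acbaa meet in 2. Open state 3: 2a->3.
bac: 2c undefined. 2c->0: no, abcc/a meet in 0. 2c->1: no, abcc/c meet in 1. 2c->2: no, abcc/bacc meet in 2. 2c->3: no, abbcaa/baaaa meet in 3 with "aa" left. Open state 4: 2c->4.
bbb: 2b undefined. 2b->0: no, bbbcab/cbbbbb meet in 0. 2b->1: no, cc/cbbbbb meet in 2. 2b->2: no, abcc/aaacbbc meet in 4. 2b->3: no, aabcba/acbaa meet in 3 with "a" left. 2b->4: ok.
baaa: 3a undefined. 3a->0: ok.
baab: 3b undefined. 3b->0: no, abcc/cbabbbc meet in 4. 3b->1: no, baab/c meet in 1. 3b->2: ok.
baac: 3c undefined. 3c->0: ok.
bacc: 4c undefined. 4c->0: no, bbbcab/c meet in 1. 4c->1: ok.
cbbb: 4b undefined. 4b->0: no, cc/cbbbbb meet in 2. 4b->1: no, abcc/cbbbbb meet in 4. 4b->2: no, abcc/cbabbbc meet in 4. 4b->3: no, abcc/cbbbbb meet in 4. 4b->4: no, abcc/cbbbbb meet in 4. Open state 5: 4b->5.
abbca: 4a undefined. 4a->0: no, cc/acccaca meet in 2. 4a->1: no, acaa/acccaca meet in 3. 4a->2: no, cc/acccaca meet in 2. 4a->3: no, abbcaa/a meet in 0. 4a->4: no, cc/acccaca meet in 2. 4a->5: ok.
cbbbb: 5b undefined. 5b->0: ok.
abbcaa: 5a undefined. 5a->0: no, abbcaa/a meet in 0. 5a->1: no, abbcaa/cbbbbb meet in 1. 5a->2: ok.
acccac: 5c undefined. 5c->0: ok.
All examples now run through 6 states with every (state, symbol) defined. Accept strings end in {2,3,4,5}, Reject strings end in {0,1}; accept={2,3,4,5}.

states=6 start=0 accept={2,3,4,5} delta: 0a->0 0b->1 0c->1 1a->2 1b->2 1c->2 2a->3 2b->4 2c->4 3a->0 3b->2 3c->0 4a->5 4b->5 4c->1 5a->2 5b->0 5c->0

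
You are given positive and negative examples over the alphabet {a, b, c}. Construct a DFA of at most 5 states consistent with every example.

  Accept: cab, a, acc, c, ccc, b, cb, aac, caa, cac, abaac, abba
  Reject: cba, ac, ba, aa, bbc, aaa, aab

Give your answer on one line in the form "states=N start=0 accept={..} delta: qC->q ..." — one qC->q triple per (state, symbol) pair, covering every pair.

State merging on the prefix tree: take the shortest (then alphabetical) example prefix whose next move is undefined and point that move at state 0, else 1, else 2, ...; a target is out if some Accept/Reject pair would then sit in one state with the same input left (inseparable). If every existing state is out, open a new one.
a: 0a undefined. 0a->0: no, a/aa meet in 0. Open state 1: 0a->1.
b: 0b undefined. 0b->0: no, a/ba meet in 1. 0b->1: ok.
c: 0c undefined. 0c->0: no, caa/cba meet in 1 with "a" left. 0c->1: no, cab/aab meet in 1 with "ab" left. Open state 2: 0c->2.
aa: 1a undefined. 1a->0: no, a/aaa meet in 1. 1a->1: no, a/ba meet in 1. 1a->2: no, c/ba meet in 2. Open state 3: 1a->3.
ab: 1b undefined. 1b->0: no, c/bbc meet in 2. 1b->1: no, abba/ba meet in 3. 1b->2: no, abba/cba meet in 2 with "ba" left. 1b->3: no, aac/bbc meet in 3 with "c" left. Open state 4: 1b->4.
ac: 1c undefined. 1c->0: ok.
ca: 2a undefined. 2a->0: ok.
cb: 2b undefined. 2b->0: no, cab/cba meet in 1. 2b->1: ok.
cc: 2c undefined. 2c->0: ok.
aaa: 3a undefined. 3a->0: ok.
aab: 3b undefined. 3b->0: ok.
aac: 3c undefined. 3c->0: no, aac/ac meet in 0. 3c->1: ok.
aba: 4a undefined. 4a->0: no, abaac/ac meet in 0. 4a->1: ok.
abb: 4b undefined. 4b->0: ok.
bbc: 4c undefined. 4c->0: ok.
All examples now run through 5 states with every (state, symbol) defined. Accept strings end in {1,2}, Reject strings end in {0,3}; accept={1,2}.

states=5 start=0 accept={1,2} delta: 0a->1 0b->1 0c->2 1a->3 1b->4 1c->0 2a->0 2b->1 2c->0 3a->0 3b->0 3c->1 4a->1 4b->0 4c->0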